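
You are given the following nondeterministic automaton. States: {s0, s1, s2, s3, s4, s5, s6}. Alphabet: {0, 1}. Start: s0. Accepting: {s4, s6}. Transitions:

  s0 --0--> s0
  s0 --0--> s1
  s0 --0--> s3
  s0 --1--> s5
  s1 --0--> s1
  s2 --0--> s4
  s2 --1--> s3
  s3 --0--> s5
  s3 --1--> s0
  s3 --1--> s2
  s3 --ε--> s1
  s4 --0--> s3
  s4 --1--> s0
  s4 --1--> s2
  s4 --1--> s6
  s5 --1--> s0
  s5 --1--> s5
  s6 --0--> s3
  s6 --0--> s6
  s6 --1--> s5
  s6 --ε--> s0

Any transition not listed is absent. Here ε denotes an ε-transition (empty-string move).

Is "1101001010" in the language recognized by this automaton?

Yes

Start in {s0}.
Read '1': {s0} → {s5}.
Read '1': {s5} → {s0, s5}.
Read '0': {s0, s5} → {s0, s1, s3}.
Read '1': {s0, s1, s3} → {s0, s2, s5}.
Read '0': {s0, s2, s5} → {s0, s1, s3, s4}.
Read '0': {s0, s1, s3, s4} → {s0, s1, s3, s5}.
Read '1': {s0, s1, s3, s5} → {s0, s2, s5}.
Read '0': {s0, s2, s5} → {s0, s1, s3, s4}.
Read '1': {s0, s1, s3, s4} → {s0, s2, s5, s6}.
Read '0': {s0, s2, s5, s6} → {s0, s1, s3, s4, s6}.
The final set {s0, s1, s3, s4, s6} contains the accepting states s4, s6.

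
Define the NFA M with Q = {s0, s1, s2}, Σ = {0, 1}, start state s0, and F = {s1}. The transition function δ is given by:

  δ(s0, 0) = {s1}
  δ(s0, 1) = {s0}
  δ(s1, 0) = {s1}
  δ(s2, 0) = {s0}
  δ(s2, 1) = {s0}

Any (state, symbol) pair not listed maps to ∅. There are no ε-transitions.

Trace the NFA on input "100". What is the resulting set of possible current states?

Start in {s0}.
Read '1': s0→{s0}; now {s0}.
Read '0': s0→{s1}; now {s1}.
Read '0': s1→{s1}; now {s1}.

{s1}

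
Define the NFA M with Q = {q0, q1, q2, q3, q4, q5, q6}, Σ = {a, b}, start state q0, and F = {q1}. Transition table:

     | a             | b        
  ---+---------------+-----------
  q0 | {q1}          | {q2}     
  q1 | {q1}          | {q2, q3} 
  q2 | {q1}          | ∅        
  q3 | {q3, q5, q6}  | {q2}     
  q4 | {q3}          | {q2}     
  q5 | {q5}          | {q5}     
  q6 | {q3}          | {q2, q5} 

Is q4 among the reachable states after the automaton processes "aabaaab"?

No

Start in {q0}.
Read 'a': {q0} → {q1}.
Read 'a': {q1} → {q1}.
Read 'b': {q1} → {q2, q3}.
Read 'a': {q2, q3} → {q1, q3, q5, q6}.
Read 'a': {q1, q3, q5, q6} → {q1, q3, q5, q6}.
Read 'a': {q1, q3, q5, q6} → {q1, q3, q5, q6}.
Read 'b': {q1, q3, q5, q6} → {q2, q3, q5}.
State q4 is not in {q2, q3, q5}.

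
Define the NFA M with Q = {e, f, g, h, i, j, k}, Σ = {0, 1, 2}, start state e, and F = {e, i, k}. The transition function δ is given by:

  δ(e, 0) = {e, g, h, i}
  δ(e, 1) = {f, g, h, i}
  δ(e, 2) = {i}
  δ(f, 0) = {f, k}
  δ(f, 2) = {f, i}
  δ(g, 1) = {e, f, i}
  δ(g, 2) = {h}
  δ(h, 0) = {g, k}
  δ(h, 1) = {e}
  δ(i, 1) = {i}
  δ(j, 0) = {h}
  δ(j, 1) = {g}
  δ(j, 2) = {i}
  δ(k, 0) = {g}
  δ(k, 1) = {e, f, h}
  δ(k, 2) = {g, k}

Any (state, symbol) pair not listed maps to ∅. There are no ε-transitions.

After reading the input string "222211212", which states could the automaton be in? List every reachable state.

Start in {e}.
Read '2': {e} → {i}.
Read '2': {i} → ∅.
The set is empty and remains empty for the remaining 7 symbols.

∅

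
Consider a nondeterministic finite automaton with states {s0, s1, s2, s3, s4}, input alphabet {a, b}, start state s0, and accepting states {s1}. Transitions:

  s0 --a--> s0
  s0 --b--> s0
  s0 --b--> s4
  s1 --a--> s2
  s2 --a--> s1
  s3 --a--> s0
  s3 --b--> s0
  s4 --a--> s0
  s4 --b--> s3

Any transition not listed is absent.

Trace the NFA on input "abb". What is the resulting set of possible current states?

Start in {s0}.
Read 'a': s0→{s0}; now {s0}.
Read 'b': s0→{s0, s4}; now {s0, s4}.
Read 'b': s0→{s0, s4}, s4→{s3}; now {s0, s3, s4}.

{s0, s3, s4}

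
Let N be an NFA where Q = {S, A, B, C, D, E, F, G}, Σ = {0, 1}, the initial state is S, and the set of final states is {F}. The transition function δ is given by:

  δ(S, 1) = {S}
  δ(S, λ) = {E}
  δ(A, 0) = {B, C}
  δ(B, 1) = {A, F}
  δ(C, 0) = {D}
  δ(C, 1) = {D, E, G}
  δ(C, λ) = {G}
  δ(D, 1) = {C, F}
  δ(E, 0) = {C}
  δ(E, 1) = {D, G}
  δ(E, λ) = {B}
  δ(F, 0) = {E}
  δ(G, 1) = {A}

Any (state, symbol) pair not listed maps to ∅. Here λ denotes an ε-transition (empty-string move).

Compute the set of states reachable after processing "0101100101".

Start: ε-closure({S}) = {S, B, E}.
Read '0': S→∅, B→∅, E→{C}; union {C}; ε-closure = {C, G}.
Read '1': C→{D, E, G}, G→{A}; union {A, D, E, G}; ε-closure = {A, B, D, E, G}.
Read '0': A→{B, C}, B→∅, D→∅, E→{C}, G→∅; union {B, C}; ε-closure = {B, C, G}.
Read '1': B→{A, F}, C→{D, E, G}, G→{A}; union {A, D, E, F, G}; ε-closure = {A, B, D, E, F, G}.
Read '1': A→∅, B→{A, F}, D→{C, F}, E→{D, G}, F→∅, G→{A}; now {A, C, D, F, G}.
Read '0': A→{B, C}, C→{D}, D→∅, F→{E}, G→∅; union {B, C, D, E}; ε-closure = {B, C, D, E, G}.
Read '0': B→∅, C→{D}, D→∅, E→{C}, G→∅; union {C, D}; ε-closure = {C, D, G}.
Read '1': C→{D, E, G}, D→{C, F}, G→{A}; union {A, C, D, E, F, G}; ε-closure = {A, B, C, D, E, F, G}.
Read '0': A→{B, C}, B→∅, C→{D}, D→∅, E→{C}, F→{E}, G→∅; union {B, C, D, E}; ε-closure = {B, C, D, E, G}.
Read '1': B→{A, F}, C→{D, E, G}, D→{C, F}, E→{D, G}, G→{A}; union {A, C, D, E, F, G}; ε-closure = {A, B, C, D, E, F, G}.

{A, B, C, D, E, F, G}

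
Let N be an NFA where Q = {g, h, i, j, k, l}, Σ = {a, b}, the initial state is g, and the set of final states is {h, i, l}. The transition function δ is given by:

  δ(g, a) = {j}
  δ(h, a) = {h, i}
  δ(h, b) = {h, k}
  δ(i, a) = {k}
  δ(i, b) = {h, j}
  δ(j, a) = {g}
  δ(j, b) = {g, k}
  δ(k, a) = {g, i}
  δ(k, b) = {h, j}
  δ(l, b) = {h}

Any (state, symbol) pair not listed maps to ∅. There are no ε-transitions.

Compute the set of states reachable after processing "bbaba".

∅

Start in {g}.
Read 'b': {g} → ∅.
The set is empty and remains empty for the remaining 4 symbols.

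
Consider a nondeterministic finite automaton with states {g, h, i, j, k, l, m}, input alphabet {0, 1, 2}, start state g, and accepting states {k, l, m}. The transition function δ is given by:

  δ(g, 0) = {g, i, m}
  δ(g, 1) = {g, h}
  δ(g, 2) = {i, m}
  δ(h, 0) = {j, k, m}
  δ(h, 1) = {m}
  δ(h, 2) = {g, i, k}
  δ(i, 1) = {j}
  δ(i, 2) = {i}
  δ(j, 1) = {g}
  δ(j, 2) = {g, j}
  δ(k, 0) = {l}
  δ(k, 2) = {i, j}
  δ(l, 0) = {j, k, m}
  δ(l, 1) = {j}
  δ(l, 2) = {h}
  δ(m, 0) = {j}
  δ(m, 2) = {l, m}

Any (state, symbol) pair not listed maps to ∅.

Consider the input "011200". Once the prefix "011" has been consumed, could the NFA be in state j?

Start in {g}.
Read '0': g→{g, i, m}; now {g, i, m}.
Read '1': g→{g, h}, i→{j}, m→∅; now {g, h, j}.
Read '1': g→{g, h}, h→{m}, j→{g}; now {g, h, m}.
State j is not in {g, h, m}.

No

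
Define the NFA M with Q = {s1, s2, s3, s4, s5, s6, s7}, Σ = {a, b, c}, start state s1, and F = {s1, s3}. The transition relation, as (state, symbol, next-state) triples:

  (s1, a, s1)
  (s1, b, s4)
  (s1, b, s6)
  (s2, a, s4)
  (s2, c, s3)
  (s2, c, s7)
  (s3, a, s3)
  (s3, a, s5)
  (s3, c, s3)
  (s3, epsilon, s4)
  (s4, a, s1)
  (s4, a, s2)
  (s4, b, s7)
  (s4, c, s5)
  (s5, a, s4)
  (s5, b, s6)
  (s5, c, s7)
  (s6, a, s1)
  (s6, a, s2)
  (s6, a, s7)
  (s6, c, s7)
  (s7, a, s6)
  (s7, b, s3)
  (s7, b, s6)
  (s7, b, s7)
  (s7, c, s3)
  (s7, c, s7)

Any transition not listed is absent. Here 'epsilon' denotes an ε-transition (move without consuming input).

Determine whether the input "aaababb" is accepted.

Yes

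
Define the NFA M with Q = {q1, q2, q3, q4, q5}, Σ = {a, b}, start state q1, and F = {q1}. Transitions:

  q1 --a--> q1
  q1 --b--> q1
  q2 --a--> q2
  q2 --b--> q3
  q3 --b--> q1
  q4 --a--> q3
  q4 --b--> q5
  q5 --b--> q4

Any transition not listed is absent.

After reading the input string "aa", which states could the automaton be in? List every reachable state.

Start in {q1}.
Read 'a': {q1} → {q1}.
Read 'a': {q1} → {q1}.

{q1}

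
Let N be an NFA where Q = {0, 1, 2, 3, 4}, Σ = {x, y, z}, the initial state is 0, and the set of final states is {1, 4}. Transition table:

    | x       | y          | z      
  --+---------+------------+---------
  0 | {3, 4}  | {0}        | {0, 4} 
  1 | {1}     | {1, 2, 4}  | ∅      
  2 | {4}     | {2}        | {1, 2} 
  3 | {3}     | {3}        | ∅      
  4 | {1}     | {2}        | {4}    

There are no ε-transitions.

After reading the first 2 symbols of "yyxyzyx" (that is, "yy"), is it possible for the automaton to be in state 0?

Start in {0}.
Read 'y': 0→{0}; now {0}.
Read 'y': 0→{0}; now {0}.
State 0 is in {0}.

Yes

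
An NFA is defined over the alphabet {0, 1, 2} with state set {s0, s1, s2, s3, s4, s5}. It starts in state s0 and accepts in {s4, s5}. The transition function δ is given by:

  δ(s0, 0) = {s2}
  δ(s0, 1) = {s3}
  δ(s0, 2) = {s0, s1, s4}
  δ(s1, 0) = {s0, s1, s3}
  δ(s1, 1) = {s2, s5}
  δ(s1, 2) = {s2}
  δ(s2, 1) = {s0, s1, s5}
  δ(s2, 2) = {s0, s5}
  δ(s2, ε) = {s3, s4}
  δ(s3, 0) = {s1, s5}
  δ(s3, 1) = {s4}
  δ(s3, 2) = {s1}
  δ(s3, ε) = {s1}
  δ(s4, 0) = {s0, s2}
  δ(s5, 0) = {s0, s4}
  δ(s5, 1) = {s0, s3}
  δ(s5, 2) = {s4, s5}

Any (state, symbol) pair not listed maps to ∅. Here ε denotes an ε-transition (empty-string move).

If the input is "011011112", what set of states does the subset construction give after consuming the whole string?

{s0, s1, s2, s3, s4, s5}

Start in {s0}.
Read '0': s0→{s2}; union {s2}; ε-closure = {s1, s2, s3, s4}.
Read '1': s1→{s2, s5}, s2→{s0, s1, s5}, s3→{s4}, s4→∅; union {s0, s1, s2, s4, s5}; ε-closure = {s0, s1, s2, s3, s4, s5}.
Read '1': s0→{s3}, s1→{s2, s5}, s2→{s0, s1, s5}, s3→{s4}, s4→∅, s5→{s0, s3}; now {s0, s1, s2, s3, s4, s5}.
Read '0': s0→{s2}, s1→{s0, s1, s3}, s2→∅, s3→{s1, s5}, s4→{s0, s2}, s5→{s0, s4}; now {s0, s1, s2, s3, s4, s5}.
Read '1': s0→{s3}, s1→{s2, s5}, s2→{s0, s1, s5}, s3→{s4}, s4→∅, s5→{s0, s3}; now {s0, s1, s2, s3, s4, s5}.
Read '1': s0→{s3}, s1→{s2, s5}, s2→{s0, s1, s5}, s3→{s4}, s4→∅, s5→{s0, s3}; now {s0, s1, s2, s3, s4, s5}.
Read '1': s0→{s3}, s1→{s2, s5}, s2→{s0, s1, s5}, s3→{s4}, s4→∅, s5→{s0, s3}; now {s0, s1, s2, s3, s4, s5}.
Read '1': s0→{s3}, s1→{s2, s5}, s2→{s0, s1, s5}, s3→{s4}, s4→∅, s5→{s0, s3}; now {s0, s1, s2, s3, s4, s5}.
Read '2': s0→{s0, s1, s4}, s1→{s2}, s2→{s0, s5}, s3→{s1}, s4→∅, s5→{s4, s5}; union {s0, s1, s2, s4, s5}; ε-closure = {s0, s1, s2, s3, s4, s5}.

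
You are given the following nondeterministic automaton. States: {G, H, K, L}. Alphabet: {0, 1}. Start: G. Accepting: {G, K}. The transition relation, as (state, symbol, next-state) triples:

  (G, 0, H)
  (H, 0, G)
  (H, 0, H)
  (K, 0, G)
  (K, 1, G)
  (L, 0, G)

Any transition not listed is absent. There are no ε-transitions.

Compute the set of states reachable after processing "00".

{G, H}

Start in {G}.
Read '0': {G} → {H}.
Read '0': {H} → {G, H}.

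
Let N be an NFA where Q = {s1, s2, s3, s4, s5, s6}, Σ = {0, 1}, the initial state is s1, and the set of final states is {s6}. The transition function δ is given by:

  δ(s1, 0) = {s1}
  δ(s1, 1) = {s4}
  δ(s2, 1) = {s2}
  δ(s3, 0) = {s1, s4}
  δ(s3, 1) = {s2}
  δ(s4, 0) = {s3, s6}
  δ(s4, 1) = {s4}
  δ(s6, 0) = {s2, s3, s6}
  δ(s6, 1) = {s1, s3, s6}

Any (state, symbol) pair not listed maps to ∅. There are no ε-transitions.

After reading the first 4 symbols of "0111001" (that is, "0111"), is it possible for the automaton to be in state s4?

Start in {s1}.
Read '0': s1→{s1}; now {s1}.
Read '1': s1→{s4}; now {s4}.
Read '1': s4→{s4}; now {s4}.
Read '1': s4→{s4}; now {s4}.
State s4 is in {s4}.

Yes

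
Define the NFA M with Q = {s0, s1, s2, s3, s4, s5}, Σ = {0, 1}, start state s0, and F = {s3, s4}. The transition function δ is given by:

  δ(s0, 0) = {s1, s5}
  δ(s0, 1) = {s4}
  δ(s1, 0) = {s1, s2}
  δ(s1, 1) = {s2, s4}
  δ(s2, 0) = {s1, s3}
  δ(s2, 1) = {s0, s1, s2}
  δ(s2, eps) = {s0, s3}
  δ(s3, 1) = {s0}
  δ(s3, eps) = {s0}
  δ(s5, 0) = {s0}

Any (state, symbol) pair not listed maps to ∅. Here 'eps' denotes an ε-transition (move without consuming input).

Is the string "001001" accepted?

Start in {s0}.
Read '0': s0→{s1, s5}; now {s1, s5}.
Read '0': s1→{s1, s2}, s5→{s0}; union {s0, s1, s2}; ε-closure = {s0, s1, s2, s3}.
Read '1': s0→{s4}, s1→{s2, s4}, s2→{s0, s1, s2}, s3→{s0}; union {s0, s1, s2, s4}; ε-closure = {s0, s1, s2, s3, s4}.
Read '0': s0→{s1, s5}, s1→{s1, s2}, s2→{s1, s3}, s3→∅, s4→∅; union {s1, s2, s3, s5}; ε-closure = {s0, s1, s2, s3, s5}.
Read '0': s0→{s1, s5}, s1→{s1, s2}, s2→{s1, s3}, s3→∅, s5→{s0}; now {s0, s1, s2, s3, s5}.
Read '1': s0→{s4}, s1→{s2, s4}, s2→{s0, s1, s2}, s3→{s0}, s5→∅; union {s0, s1, s2, s4}; ε-closure = {s0, s1, s2, s3, s4}.
The final set {s0, s1, s2, s3, s4} contains the accepting states s3, s4.

Yes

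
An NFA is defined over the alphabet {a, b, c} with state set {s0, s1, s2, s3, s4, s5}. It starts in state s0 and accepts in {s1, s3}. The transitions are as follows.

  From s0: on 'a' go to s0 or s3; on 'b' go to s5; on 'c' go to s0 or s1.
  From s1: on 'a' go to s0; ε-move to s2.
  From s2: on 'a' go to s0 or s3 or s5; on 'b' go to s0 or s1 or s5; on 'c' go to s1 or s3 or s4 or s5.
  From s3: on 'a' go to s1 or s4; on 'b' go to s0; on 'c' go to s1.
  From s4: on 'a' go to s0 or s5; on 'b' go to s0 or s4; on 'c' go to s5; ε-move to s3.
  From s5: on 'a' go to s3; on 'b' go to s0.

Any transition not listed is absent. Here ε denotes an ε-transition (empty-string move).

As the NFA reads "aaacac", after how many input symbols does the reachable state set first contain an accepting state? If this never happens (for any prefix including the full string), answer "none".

1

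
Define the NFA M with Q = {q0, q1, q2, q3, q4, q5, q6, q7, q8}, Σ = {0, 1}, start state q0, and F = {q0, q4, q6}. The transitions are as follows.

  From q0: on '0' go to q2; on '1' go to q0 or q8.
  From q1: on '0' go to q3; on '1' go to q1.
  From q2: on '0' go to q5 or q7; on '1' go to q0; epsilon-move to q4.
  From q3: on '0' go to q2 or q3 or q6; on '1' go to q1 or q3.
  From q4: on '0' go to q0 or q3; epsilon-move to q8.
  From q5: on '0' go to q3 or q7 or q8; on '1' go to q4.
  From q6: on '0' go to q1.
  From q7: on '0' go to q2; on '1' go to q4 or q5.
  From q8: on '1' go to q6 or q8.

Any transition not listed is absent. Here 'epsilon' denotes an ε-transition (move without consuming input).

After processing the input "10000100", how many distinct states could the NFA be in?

Start in {q0}.
Read '1': q0→{q0, q8}; now {q0, q8}.
Read '0': q0→{q2}, q8→∅; union {q2}; ε-closure = {q2, q4, q8}.
Read '0': q2→{q5, q7}, q4→{q0, q3}, q8→∅; now {q0, q3, q5, q7}.
Read '0': q0→{q2}, q3→{q2, q3, q6}, q5→{q3, q7, q8}, q7→{q2}; union {q2, q3, q6, q7, q8}; ε-closure = {q2, q3, q4, q6, q7, q8}.
Read '0': q2→{q5, q7}, q3→{q2, q3, q6}, q4→{q0, q3}, q6→{q1}, q7→{q2}, q8→∅; union {q0, q1, q2, q3, q5, q6, q7}; ε-closure = {q0, q1, q2, q3, q4, q5, q6, q7, q8}.
Read '1': q0→{q0, q8}, q1→{q1}, q2→{q0}, q3→{q1, q3}, q4→∅, q5→{q4}, q6→∅, q7→{q4, q5}, q8→{q6, q8}; now {q0, q1, q3, q4, q5, q6, q8}.
Read '0': q0→{q2}, q1→{q3}, q3→{q2, q3, q6}, q4→{q0, q3}, q5→{q3, q7, q8}, q6→{q1}, q8→∅; union {q0, q1, q2, q3, q6, q7, q8}; ε-closure = {q0, q1, q2, q3, q4, q6, q7, q8}.
Read '0': q0→{q2}, q1→{q3}, q2→{q5, q7}, q3→{q2, q3, q6}, q4→{q0, q3}, q6→{q1}, q7→{q2}, q8→∅; union {q0, q1, q2, q3, q5, q6, q7}; ε-closure = {q0, q1, q2, q3, q4, q5, q6, q7, q8}.
That set has 9 states.

9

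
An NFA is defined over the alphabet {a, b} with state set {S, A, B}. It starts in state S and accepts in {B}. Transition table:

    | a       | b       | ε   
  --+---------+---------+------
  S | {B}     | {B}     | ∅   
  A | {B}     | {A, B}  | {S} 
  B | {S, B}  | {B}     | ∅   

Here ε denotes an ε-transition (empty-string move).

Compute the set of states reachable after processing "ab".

{B}

Start in {S}.
Read 'a': {S} → {B}.
Read 'b': {B} → {B}.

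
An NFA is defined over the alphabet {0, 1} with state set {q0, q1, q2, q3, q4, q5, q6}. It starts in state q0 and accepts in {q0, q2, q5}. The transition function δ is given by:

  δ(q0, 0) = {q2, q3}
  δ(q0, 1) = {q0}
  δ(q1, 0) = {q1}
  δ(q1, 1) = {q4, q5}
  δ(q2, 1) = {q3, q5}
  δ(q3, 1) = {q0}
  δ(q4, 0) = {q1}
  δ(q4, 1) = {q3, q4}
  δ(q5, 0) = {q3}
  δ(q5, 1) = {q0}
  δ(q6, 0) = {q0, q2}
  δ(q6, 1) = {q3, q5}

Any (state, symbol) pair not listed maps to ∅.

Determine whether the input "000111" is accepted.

Start in {q0}.
Read '0': q0→{q2, q3}; now {q2, q3}.
Read '0': q2→∅, q3→∅; now ∅.
The set is empty and remains empty for the remaining 4 symbols.
The final set ∅ contains no accepting state.

No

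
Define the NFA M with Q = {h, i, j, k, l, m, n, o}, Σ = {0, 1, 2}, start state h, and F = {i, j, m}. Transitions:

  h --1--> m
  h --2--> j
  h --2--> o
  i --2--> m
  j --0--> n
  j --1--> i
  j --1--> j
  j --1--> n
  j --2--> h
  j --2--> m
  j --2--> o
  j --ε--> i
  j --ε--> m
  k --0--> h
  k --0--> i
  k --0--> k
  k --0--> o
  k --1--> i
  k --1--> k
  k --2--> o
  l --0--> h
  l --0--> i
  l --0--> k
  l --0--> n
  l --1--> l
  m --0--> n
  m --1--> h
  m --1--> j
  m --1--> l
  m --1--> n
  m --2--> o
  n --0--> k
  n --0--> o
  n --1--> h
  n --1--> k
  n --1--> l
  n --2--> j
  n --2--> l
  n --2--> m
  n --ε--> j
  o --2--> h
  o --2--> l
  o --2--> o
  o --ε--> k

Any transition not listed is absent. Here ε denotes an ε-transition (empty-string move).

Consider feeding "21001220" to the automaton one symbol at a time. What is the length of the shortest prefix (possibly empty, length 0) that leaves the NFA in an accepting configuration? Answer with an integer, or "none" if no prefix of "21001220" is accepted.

Start in {h}.
Read '2': h→{j, o}; union {j, o}; ε-closure = {i, j, k, m, o}.
None of the earlier sets intersect F, but {i, j, k, m, o} does.

1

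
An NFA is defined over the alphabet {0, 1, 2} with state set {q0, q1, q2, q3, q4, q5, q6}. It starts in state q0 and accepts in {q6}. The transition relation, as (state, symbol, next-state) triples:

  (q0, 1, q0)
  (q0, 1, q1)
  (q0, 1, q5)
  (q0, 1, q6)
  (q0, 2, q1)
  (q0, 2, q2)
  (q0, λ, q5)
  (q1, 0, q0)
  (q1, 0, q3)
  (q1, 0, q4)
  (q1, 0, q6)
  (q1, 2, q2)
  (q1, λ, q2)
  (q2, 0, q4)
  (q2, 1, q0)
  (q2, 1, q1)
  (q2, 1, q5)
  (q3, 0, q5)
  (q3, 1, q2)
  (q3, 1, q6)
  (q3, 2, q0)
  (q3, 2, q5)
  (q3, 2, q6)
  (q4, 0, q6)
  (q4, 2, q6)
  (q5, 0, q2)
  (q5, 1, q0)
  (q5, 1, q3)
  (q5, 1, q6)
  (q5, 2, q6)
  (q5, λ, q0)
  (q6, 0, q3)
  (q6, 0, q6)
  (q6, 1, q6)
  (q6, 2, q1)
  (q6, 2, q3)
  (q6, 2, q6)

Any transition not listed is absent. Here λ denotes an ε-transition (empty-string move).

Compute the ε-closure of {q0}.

{q0, q5}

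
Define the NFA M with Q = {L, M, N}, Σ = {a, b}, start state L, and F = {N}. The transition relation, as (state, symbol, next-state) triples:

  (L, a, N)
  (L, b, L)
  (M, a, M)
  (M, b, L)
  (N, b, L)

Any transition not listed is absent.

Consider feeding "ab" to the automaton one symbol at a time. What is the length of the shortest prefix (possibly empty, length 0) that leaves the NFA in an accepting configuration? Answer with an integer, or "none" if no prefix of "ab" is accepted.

1

Start in {L}.
Read 'a': {L} → {N}.
None of the earlier sets intersect F, but {N} does.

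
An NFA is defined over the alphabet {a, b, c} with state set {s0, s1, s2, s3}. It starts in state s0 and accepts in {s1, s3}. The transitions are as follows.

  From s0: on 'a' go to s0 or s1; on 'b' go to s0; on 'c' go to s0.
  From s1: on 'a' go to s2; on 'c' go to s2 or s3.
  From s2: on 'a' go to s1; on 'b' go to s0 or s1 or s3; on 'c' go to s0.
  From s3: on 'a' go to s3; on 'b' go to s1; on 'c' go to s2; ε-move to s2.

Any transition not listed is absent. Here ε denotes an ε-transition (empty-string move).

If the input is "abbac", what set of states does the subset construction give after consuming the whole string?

Start in {s0}.
Read 'a': s0→{s0, s1}; now {s0, s1}.
Read 'b': s0→{s0}, s1→∅; now {s0}.
Read 'b': s0→{s0}; now {s0}.
Read 'a': s0→{s0, s1}; now {s0, s1}.
Read 'c': s0→{s0}, s1→{s2, s3}; now {s0, s2, s3}.

{s0, s2, s3}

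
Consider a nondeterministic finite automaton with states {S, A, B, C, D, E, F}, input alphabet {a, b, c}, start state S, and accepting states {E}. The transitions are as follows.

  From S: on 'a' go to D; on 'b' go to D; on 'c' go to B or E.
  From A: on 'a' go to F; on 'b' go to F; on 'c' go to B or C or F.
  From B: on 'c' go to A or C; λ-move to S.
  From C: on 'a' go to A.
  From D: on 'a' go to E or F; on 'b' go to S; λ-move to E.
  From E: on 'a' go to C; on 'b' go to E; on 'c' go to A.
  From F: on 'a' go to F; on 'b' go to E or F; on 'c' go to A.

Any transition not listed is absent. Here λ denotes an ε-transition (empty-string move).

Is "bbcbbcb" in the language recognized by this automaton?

Start in {S}.
Read 'b': {S} → {D, E}.
Read 'b': {D, E} → {S, E}.
Read 'c': {S, E} → {S, A, B, E}.
Read 'b': {S, A, B, E} → {D, E, F}.
Read 'b': {D, E, F} → {S, E, F}.
Read 'c': {S, E, F} → {S, A, B, E}.
Read 'b': {S, A, B, E} → {D, E, F}.
The final set {D, E, F} contains the accepting state E.

Yes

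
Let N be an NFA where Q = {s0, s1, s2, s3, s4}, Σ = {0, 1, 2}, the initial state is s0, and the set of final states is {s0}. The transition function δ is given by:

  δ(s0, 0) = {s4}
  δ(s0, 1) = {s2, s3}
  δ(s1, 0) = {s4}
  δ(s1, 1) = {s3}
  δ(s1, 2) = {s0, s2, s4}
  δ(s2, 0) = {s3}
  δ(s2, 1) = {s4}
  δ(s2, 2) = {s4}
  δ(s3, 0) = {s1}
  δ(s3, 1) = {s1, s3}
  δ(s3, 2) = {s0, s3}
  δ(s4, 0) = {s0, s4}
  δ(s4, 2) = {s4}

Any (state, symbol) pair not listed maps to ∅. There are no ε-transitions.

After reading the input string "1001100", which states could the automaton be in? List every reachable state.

{s0, s4}

Start in {s0}.
Read '1': s0→{s2, s3}; now {s2, s3}.
Read '0': s2→{s3}, s3→{s1}; now {s1, s3}.
Read '0': s1→{s4}, s3→{s1}; now {s1, s4}.
Read '1': s1→{s3}, s4→∅; now {s3}.
Read '1': s3→{s1, s3}; now {s1, s3}.
Read '0': s1→{s4}, s3→{s1}; now {s1, s4}.
Read '0': s1→{s4}, s4→{s0, s4}; now {s0, s4}.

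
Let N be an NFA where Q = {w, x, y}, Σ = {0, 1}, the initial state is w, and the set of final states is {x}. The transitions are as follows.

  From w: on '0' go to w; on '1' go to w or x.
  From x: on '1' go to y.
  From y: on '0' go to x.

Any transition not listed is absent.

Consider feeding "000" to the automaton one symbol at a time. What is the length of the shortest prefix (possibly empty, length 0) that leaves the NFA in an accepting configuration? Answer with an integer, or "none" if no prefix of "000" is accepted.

none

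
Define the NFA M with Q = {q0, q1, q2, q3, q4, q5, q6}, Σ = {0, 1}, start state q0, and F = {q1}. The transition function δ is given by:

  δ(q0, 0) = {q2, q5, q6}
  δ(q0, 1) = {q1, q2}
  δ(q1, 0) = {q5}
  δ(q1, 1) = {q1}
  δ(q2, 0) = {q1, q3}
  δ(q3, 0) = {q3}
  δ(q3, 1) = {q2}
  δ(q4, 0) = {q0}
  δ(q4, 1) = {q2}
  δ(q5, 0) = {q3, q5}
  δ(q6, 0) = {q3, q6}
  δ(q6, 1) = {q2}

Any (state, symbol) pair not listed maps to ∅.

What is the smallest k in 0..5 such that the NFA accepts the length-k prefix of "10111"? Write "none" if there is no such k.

Start in {q0}.
Read '1': q0→{q1, q2}; now {q1, q2}.
None of the earlier sets intersect F, but {q1, q2} does.

1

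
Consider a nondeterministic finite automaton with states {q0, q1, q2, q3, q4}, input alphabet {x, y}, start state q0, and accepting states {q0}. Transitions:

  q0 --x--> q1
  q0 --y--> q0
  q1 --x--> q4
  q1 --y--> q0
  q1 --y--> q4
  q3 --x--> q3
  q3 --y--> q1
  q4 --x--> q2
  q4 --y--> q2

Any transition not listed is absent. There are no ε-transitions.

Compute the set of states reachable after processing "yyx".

{q1}

Start in {q0}.
Read 'y': q0→{q0}; now {q0}.
Read 'y': q0→{q0}; now {q0}.
Read 'x': q0→{q1}; now {q1}.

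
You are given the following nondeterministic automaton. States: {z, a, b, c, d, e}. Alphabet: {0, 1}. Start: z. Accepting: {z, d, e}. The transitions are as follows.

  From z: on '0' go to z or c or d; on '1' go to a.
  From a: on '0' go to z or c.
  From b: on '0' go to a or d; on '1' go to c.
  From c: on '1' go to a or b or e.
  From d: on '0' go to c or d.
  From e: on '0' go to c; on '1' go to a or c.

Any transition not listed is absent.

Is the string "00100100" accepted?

Start in {z}.
Read '0': z→{z, c, d}; now {z, c, d}.
Read '0': z→{z, c, d}, c→∅, d→{c, d}; now {z, c, d}.
Read '1': z→{a}, c→{a, b, e}, d→∅; now {a, b, e}.
Read '0': a→{z, c}, b→{a, d}, e→{c}; now {z, a, c, d}.
Read '0': z→{z, c, d}, a→{z, c}, c→∅, d→{c, d}; now {z, c, d}.
Read '1': z→{a}, c→{a, b, e}, d→∅; now {a, b, e}.
Read '0': a→{z, c}, b→{a, d}, e→{c}; now {z, a, c, d}.
Read '0': z→{z, c, d}, a→{z, c}, c→∅, d→{c, d}; now {z, c, d}.
The final set {z, c, d} contains the accepting states z, d.

Yes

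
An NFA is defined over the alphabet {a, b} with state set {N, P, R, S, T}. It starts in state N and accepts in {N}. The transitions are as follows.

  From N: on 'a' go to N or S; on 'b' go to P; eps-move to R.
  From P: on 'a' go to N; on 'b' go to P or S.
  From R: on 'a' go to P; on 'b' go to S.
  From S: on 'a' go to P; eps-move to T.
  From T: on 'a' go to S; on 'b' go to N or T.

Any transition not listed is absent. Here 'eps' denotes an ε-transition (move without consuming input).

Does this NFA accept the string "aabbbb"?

Start: ε-closure({N}) = {N, R}.
Read 'a': N→{N, S}, R→{P}; union {N, P, S}; ε-closure = {N, P, R, S, T}.
Read 'a': N→{N, S}, P→{N}, R→{P}, S→{P}, T→{S}; union {N, P, S}; ε-closure = {N, P, R, S, T}.
Read 'b': N→{P}, P→{P, S}, R→{S}, S→∅, T→{N, T}; union {N, P, S, T}; ε-closure = {N, P, R, S, T}.
Read 'b': N→{P}, P→{P, S}, R→{S}, S→∅, T→{N, T}; union {N, P, S, T}; ε-closure = {N, P, R, S, T}.
Read 'b': N→{P}, P→{P, S}, R→{S}, S→∅, T→{N, T}; union {N, P, S, T}; ε-closure = {N, P, R, S, T}.
Read 'b': N→{P}, P→{P, S}, R→{S}, S→∅, T→{N, T}; union {N, P, S, T}; ε-closure = {N, P, R, S, T}.
The final set {N, P, R, S, T} contains the accepting state N.

Yes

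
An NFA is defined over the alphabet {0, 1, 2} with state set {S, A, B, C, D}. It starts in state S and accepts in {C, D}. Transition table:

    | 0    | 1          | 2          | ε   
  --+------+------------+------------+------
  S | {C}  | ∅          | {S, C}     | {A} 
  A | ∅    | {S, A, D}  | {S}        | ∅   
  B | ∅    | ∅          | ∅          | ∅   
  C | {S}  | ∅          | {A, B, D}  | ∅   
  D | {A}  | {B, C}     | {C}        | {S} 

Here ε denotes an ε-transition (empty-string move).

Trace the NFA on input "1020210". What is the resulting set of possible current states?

Start: ε-closure({S}) = {S, A}.
Read '1': {S, A} → {S, A, D}.
Read '0': {S, A, D} → {A, C}.
Read '2': {A, C} → {S, A, B, D}.
Read '0': {S, A, B, D} → {A, C}.
Read '2': {A, C} → {S, A, B, D}.
Read '1': {S, A, B, D} → {S, A, B, C, D}.
Read '0': {S, A, B, C, D} → {S, A, C}.

{S, A, C}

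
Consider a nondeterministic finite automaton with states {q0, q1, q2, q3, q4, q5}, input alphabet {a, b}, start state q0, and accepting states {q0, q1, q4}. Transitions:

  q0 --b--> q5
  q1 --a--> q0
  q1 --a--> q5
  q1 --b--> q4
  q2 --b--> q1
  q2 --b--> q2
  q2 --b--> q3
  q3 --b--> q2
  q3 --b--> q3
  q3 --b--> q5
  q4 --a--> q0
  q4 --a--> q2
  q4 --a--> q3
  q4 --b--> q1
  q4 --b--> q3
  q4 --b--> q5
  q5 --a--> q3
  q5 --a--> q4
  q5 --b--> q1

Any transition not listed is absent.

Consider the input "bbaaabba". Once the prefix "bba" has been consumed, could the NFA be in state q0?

Yes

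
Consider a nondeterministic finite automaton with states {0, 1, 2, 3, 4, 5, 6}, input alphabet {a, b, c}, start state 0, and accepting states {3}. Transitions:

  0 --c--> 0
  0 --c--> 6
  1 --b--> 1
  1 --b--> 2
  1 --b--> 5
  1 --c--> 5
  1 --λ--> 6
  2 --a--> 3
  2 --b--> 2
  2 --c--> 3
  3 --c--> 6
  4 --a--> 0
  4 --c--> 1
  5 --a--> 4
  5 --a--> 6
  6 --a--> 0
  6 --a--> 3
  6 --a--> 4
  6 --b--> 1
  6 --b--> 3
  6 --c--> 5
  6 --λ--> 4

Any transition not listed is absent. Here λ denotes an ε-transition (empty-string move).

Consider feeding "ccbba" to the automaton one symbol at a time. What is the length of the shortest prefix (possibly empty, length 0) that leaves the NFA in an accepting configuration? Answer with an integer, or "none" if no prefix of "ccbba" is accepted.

3

Start in {0}.
Read 'c': {0} → {0, 4, 6}.
Read 'c': {0, 4, 6} → {0, 1, 4, 5, 6}.
Read 'b': {0, 1, 4, 5, 6} → {1, 2, 3, 4, 5, 6}.
None of the earlier sets intersect F, but {1, 2, 3, 4, 5, 6} does.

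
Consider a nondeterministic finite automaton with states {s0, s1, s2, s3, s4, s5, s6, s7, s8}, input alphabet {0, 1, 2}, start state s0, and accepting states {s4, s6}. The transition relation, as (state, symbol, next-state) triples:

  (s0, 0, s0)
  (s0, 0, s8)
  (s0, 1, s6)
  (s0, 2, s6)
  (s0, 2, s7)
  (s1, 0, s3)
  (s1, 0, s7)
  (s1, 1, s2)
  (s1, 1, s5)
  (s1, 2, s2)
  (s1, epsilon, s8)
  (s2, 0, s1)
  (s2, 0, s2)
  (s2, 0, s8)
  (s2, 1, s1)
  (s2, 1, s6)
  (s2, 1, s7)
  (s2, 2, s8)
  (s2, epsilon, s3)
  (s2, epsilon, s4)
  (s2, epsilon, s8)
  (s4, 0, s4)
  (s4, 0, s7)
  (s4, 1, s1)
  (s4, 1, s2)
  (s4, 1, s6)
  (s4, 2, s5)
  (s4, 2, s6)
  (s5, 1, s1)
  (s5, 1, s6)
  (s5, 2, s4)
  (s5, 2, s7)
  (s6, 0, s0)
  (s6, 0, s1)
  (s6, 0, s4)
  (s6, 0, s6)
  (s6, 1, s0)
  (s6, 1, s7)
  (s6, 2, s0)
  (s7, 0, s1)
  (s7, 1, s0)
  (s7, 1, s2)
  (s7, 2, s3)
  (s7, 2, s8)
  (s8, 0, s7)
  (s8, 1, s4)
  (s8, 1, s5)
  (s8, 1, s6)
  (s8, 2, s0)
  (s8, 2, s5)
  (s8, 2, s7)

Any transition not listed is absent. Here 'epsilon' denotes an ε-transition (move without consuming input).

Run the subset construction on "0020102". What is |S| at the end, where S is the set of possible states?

8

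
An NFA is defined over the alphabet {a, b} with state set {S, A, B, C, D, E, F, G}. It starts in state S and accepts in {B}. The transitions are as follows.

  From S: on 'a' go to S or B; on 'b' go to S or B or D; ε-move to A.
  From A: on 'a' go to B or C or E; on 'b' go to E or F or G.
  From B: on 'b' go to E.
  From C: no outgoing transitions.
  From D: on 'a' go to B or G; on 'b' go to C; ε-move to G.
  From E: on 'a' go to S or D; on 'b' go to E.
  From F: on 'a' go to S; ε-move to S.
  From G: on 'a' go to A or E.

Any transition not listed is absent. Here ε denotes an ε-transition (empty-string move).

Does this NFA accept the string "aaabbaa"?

Start: ε-closure({S}) = {S, A}.
Read 'a': S→{S, B}, A→{B, C, E}; union {S, B, C, E}; ε-closure = {S, A, B, C, E}.
Read 'a': S→{S, B}, A→{B, C, E}, B→∅, C→∅, E→{S, D}; union {S, B, C, D, E}; ε-closure = {S, A, B, C, D, E, G}.
Read 'a': S→{S, B}, A→{B, C, E}, B→∅, C→∅, D→{B, G}, E→{S, D}, G→{A, E}; now {S, A, B, C, D, E, G}.
Read 'b': S→{S, B, D}, A→{E, F, G}, B→{E}, C→∅, D→{C}, E→{E}, G→∅; union {S, B, C, D, E, F, G}; ε-closure = {S, A, B, C, D, E, F, G}.
Read 'b': S→{S, B, D}, A→{E, F, G}, B→{E}, C→∅, D→{C}, E→{E}, F→∅, G→∅; union {S, B, C, D, E, F, G}; ε-closure = {S, A, B, C, D, E, F, G}.
Read 'a': S→{S, B}, A→{B, C, E}, B→∅, C→∅, D→{B, G}, E→{S, D}, F→{S}, G→{A, E}; now {S, A, B, C, D, E, G}.
Read 'a': S→{S, B}, A→{B, C, E}, B→∅, C→∅, D→{B, G}, E→{S, D}, G→{A, E}; now {S, A, B, C, D, E, G}.
The final set {S, A, B, C, D, E, G} contains the accepting state B.

Yes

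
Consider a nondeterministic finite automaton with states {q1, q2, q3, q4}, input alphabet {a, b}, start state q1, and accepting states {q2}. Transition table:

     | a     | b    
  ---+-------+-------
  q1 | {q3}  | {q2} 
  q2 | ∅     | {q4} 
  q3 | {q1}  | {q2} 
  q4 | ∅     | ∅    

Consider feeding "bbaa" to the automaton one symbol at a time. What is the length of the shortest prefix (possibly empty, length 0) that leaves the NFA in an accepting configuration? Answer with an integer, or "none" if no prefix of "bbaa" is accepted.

Start in {q1}.
Read 'b': {q1} → {q2}.
None of the earlier sets intersect F, but {q2} does.

1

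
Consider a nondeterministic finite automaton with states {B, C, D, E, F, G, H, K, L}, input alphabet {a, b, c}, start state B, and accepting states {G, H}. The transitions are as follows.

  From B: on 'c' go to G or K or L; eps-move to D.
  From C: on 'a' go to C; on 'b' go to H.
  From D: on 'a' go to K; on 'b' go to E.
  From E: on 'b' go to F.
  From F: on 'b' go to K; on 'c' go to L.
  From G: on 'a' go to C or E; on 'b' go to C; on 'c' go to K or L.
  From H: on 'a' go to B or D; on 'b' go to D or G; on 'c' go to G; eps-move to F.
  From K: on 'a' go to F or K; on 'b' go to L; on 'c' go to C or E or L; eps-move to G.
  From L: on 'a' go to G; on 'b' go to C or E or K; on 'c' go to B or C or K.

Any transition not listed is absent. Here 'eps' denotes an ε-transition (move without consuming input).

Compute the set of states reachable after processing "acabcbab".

{C, E, F, G, H, K, L}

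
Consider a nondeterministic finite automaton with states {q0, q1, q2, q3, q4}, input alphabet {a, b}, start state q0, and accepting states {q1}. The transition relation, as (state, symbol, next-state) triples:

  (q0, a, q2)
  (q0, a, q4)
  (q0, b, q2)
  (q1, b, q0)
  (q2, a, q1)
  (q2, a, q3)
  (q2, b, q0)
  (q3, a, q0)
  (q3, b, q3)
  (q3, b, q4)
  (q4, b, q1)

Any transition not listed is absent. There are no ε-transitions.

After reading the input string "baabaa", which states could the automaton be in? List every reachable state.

{q0}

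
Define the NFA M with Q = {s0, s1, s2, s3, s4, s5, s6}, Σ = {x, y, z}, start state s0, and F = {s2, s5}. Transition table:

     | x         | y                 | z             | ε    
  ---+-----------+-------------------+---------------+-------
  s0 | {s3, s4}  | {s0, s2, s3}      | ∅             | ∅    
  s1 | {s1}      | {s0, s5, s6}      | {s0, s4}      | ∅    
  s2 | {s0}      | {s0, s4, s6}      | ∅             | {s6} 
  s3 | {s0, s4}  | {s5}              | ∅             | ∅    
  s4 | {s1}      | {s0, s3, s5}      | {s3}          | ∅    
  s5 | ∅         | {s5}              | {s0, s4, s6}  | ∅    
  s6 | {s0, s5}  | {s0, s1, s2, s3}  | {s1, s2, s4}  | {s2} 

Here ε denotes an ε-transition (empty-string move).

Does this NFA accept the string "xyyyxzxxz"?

Start in {s0}.
Read 'x': s0→{s3, s4}; now {s3, s4}.
Read 'y': s3→{s5}, s4→{s0, s3, s5}; now {s0, s3, s5}.
Read 'y': s0→{s0, s2, s3}, s3→{s5}, s5→{s5}; union {s0, s2, s3, s5}; ε-closure = {s0, s2, s3, s5, s6}.
Read 'y': s0→{s0, s2, s3}, s2→{s0, s4, s6}, s3→{s5}, s5→{s5}, s6→{s0, s1, s2, s3}; now {s0, s1, s2, s3, s4, s5, s6}.
Read 'x': s0→{s3, s4}, s1→{s1}, s2→{s0}, s3→{s0, s4}, s4→{s1}, s5→∅, s6→{s0, s5}; now {s0, s1, s3, s4, s5}.
Read 'z': s0→∅, s1→{s0, s4}, s3→∅, s4→{s3}, s5→{s0, s4, s6}; union {s0, s3, s4, s6}; ε-closure = {s0, s2, s3, s4, s6}.
Read 'x': s0→{s3, s4}, s2→{s0}, s3→{s0, s4}, s4→{s1}, s6→{s0, s5}; now {s0, s1, s3, s4, s5}.
Read 'x': s0→{s3, s4}, s1→{s1}, s3→{s0, s4}, s4→{s1}, s5→∅; now {s0, s1, s3, s4}.
Read 'z': s0→∅, s1→{s0, s4}, s3→∅, s4→{s3}; now {s0, s3, s4}.
The final set {s0, s3, s4} contains no accepting state.

No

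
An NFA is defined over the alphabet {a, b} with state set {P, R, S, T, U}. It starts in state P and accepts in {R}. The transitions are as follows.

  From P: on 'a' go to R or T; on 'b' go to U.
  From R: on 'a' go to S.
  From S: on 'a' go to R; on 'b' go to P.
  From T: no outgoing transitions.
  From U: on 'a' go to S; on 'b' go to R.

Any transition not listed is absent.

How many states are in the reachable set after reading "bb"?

1

Start in {P}.
Read 'b': P→{U}; now {U}.
Read 'b': U→{R}; now {R}.
That set has 1 state.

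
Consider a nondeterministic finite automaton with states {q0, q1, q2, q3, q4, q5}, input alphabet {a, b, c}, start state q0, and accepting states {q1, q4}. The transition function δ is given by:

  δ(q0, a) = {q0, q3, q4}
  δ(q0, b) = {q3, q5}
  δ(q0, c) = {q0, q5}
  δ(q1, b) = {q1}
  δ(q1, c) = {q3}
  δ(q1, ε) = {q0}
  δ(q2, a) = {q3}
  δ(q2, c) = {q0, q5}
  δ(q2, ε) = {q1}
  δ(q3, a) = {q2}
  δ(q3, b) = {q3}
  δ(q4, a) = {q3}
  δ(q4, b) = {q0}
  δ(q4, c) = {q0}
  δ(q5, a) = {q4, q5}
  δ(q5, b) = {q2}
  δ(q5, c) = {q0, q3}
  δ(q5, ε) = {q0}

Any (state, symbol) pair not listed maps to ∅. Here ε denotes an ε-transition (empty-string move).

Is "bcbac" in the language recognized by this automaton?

No

Start in {q0}.
Read 'b': q0→{q3, q5}; union {q3, q5}; ε-closure = {q0, q3, q5}.
Read 'c': q0→{q0, q5}, q3→∅, q5→{q0, q3}; now {q0, q3, q5}.
Read 'b': q0→{q3, q5}, q3→{q3}, q5→{q2}; union {q2, q3, q5}; ε-closure = {q0, q1, q2, q3, q5}.
Read 'a': q0→{q0, q3, q4}, q1→∅, q2→{q3}, q3→{q2}, q5→{q4, q5}; union {q0, q2, q3, q4, q5}; ε-closure = {q0, q1, q2, q3, q4, q5}.
Read 'c': q0→{q0, q5}, q1→{q3}, q2→{q0, q5}, q3→∅, q4→{q0}, q5→{q0, q3}; now {q0, q3, q5}.
The final set {q0, q3, q5} contains no accepting state.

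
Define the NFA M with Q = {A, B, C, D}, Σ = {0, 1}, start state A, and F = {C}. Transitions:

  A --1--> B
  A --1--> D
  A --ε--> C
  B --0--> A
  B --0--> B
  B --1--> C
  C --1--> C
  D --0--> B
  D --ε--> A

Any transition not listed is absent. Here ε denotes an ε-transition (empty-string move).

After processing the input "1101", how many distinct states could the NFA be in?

4

Start: ε-closure({A}) = {A, C}.
Read '1': {A, C} → {A, B, C, D}.
Read '1': {A, B, C, D} → {A, B, C, D}.
Read '0': {A, B, C, D} → {A, B, C}.
Read '1': {A, B, C} → {A, B, C, D}.
That set has 4 states.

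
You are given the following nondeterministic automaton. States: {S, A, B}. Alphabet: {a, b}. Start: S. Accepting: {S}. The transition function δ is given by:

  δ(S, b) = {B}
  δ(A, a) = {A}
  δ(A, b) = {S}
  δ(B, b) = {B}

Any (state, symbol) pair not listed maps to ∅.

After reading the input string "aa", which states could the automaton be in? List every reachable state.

∅

Start in {S}.
Read 'a': S→∅; now ∅.
The set is empty and remains empty for the remaining 1 symbol.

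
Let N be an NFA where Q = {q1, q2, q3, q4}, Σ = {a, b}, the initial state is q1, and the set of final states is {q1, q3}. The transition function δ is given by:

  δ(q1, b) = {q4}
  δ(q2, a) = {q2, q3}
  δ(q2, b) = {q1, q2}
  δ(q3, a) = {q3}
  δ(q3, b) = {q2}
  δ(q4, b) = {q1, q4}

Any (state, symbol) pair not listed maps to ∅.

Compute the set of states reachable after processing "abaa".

Start in {q1}.
Read 'a': {q1} → ∅.
The set is empty and remains empty for the remaining 3 symbols.

∅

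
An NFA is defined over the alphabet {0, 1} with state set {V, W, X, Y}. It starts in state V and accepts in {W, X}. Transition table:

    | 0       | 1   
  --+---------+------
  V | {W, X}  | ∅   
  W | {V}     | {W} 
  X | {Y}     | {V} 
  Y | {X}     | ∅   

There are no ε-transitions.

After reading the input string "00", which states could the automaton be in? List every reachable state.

{V, Y}

Start in {V}.
Read '0': {V} → {W, X}.
Read '0': {W, X} → {V, Y}.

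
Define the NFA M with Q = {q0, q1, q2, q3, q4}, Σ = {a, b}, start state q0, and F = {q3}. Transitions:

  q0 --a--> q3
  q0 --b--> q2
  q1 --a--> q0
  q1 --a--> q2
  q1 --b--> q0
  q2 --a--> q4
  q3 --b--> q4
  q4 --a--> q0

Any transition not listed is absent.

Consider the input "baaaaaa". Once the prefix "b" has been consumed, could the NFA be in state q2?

Start in {q0}.
Read 'b': q0→{q2}; now {q2}.
State q2 is in {q2}.

Yes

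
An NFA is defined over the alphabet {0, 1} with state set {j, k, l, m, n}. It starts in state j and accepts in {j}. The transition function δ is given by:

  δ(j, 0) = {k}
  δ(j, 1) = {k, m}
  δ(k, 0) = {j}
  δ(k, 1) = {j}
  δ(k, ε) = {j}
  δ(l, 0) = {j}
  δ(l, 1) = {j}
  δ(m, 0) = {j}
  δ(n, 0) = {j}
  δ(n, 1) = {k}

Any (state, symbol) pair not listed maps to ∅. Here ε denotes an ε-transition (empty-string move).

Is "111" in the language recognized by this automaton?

Start in {j}.
Read '1': j→{k, m}; union {k, m}; ε-closure = {j, k, m}.
Read '1': j→{k, m}, k→{j}, m→∅; now {j, k, m}.
Read '1': j→{k, m}, k→{j}, m→∅; now {j, k, m}.
The final set {j, k, m} contains the accepting state j.

Yes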